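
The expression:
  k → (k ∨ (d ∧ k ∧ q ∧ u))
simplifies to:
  True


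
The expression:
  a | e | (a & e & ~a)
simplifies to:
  a | e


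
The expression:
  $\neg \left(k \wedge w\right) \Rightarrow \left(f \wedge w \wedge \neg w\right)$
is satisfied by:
  {w: True, k: True}


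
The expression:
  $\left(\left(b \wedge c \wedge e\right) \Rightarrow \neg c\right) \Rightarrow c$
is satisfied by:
  {c: True}


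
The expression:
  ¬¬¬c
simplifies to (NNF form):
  ¬c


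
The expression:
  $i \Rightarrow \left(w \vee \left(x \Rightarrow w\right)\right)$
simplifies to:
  $w \vee \neg i \vee \neg x$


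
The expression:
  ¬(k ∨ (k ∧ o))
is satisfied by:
  {k: False}


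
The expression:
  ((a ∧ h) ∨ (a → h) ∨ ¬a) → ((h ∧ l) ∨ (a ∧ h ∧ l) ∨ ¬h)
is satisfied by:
  {l: True, h: False}
  {h: False, l: False}
  {h: True, l: True}


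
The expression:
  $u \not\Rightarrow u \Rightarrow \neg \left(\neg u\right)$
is always true.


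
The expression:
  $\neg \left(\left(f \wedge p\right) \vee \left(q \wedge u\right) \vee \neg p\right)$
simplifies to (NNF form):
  $p \wedge \neg f \wedge \left(\neg q \vee \neg u\right)$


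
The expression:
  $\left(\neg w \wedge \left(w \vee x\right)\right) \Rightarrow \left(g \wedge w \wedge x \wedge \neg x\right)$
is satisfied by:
  {w: True, x: False}
  {x: False, w: False}
  {x: True, w: True}


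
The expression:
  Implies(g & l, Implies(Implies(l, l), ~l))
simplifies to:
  ~g | ~l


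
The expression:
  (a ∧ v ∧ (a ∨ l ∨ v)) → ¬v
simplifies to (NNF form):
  ¬a ∨ ¬v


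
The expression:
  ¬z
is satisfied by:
  {z: False}


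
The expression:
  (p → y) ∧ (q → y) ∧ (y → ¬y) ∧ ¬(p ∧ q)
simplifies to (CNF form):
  ¬p ∧ ¬q ∧ ¬y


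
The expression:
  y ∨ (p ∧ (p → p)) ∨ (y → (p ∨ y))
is always true.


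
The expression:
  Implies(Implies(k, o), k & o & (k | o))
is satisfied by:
  {k: True}


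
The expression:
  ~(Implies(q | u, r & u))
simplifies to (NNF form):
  (q & ~u) | (u & ~r)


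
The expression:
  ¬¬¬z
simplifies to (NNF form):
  ¬z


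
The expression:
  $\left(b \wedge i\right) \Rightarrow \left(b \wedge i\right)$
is always true.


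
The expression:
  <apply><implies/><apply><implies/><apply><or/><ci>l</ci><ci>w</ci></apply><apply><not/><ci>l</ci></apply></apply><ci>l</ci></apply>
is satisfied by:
  {l: True}


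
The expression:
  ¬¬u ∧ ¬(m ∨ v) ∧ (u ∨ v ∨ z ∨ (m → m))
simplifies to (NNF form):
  u ∧ ¬m ∧ ¬v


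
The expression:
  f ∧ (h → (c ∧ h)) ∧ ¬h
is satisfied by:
  {f: True, h: False}


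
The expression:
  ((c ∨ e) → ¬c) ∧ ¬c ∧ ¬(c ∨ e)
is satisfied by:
  {e: False, c: False}


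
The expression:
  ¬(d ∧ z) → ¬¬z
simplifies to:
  z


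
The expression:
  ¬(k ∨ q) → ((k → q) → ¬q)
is always true.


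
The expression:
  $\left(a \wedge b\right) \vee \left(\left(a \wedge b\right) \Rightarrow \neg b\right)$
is always true.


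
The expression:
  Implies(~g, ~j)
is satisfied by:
  {g: True, j: False}
  {j: False, g: False}
  {j: True, g: True}


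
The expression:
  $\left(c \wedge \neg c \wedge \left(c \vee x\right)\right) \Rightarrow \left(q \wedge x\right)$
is always true.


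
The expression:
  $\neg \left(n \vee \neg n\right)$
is never true.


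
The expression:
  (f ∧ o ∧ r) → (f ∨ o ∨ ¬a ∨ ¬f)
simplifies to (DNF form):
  True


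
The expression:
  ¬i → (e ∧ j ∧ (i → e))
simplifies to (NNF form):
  i ∨ (e ∧ j)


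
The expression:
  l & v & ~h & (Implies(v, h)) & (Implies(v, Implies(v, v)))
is never true.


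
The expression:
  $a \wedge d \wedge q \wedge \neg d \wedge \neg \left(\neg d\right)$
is never true.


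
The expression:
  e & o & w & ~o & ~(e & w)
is never true.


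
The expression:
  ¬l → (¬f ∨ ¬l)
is always true.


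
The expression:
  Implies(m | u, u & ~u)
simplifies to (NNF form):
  ~m & ~u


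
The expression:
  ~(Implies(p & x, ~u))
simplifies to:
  p & u & x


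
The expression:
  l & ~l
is never true.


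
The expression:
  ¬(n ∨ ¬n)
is never true.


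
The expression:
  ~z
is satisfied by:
  {z: False}


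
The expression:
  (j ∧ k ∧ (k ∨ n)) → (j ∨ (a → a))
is always true.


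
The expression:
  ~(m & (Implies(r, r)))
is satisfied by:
  {m: False}


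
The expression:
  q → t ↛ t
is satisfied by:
  {q: False}


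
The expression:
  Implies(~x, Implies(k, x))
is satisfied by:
  {x: True, k: False}
  {k: False, x: False}
  {k: True, x: True}


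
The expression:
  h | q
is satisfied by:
  {q: True, h: True}
  {q: True, h: False}
  {h: True, q: False}


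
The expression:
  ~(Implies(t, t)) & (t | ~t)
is never true.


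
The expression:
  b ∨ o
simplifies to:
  b ∨ o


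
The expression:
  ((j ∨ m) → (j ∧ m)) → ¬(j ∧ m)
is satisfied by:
  {m: False, j: False}
  {j: True, m: False}
  {m: True, j: False}


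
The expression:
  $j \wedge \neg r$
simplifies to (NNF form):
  $j \wedge \neg r$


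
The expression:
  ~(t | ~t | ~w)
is never true.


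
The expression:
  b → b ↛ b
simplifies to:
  ¬b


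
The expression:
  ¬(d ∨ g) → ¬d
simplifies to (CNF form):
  True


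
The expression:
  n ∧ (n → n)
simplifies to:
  n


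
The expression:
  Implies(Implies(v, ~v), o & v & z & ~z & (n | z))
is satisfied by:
  {v: True}


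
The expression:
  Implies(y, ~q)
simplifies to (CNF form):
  ~q | ~y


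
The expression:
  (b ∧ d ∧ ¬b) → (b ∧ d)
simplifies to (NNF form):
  True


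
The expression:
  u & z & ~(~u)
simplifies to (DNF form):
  u & z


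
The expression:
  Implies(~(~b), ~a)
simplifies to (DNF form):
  ~a | ~b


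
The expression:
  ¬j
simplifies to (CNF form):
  ¬j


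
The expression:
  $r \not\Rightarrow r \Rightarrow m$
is always true.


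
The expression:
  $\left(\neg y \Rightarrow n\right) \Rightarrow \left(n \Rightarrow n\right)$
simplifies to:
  $\text{True}$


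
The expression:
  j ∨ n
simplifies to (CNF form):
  j ∨ n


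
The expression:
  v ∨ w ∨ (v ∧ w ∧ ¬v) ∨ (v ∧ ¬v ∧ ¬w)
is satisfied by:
  {v: True, w: True}
  {v: True, w: False}
  {w: True, v: False}


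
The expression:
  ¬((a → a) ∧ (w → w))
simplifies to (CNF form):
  False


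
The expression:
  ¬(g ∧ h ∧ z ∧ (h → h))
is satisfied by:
  {h: False, z: False, g: False}
  {g: True, h: False, z: False}
  {z: True, h: False, g: False}
  {g: True, z: True, h: False}
  {h: True, g: False, z: False}
  {g: True, h: True, z: False}
  {z: True, h: True, g: False}


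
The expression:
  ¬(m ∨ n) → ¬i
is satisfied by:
  {n: True, m: True, i: False}
  {n: True, m: False, i: False}
  {m: True, n: False, i: False}
  {n: False, m: False, i: False}
  {n: True, i: True, m: True}
  {n: True, i: True, m: False}
  {i: True, m: True, n: False}


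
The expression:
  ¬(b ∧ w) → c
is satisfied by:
  {c: True, w: True, b: True}
  {c: True, w: True, b: False}
  {c: True, b: True, w: False}
  {c: True, b: False, w: False}
  {w: True, b: True, c: False}


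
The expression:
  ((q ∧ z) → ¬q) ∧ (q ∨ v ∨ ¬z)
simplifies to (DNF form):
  (v ∧ ¬q) ∨ ¬z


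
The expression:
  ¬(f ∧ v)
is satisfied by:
  {v: False, f: False}
  {f: True, v: False}
  {v: True, f: False}


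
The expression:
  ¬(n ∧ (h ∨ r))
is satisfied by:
  {r: False, n: False, h: False}
  {h: True, r: False, n: False}
  {r: True, h: False, n: False}
  {h: True, r: True, n: False}
  {n: True, h: False, r: False}


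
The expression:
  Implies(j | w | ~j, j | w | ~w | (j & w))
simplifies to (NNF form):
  True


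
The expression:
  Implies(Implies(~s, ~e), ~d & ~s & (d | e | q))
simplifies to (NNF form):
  ~s & (e | q) & (e | ~d)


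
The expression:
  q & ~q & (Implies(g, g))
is never true.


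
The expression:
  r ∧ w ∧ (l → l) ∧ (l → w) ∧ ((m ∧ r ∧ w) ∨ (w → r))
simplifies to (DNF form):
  r ∧ w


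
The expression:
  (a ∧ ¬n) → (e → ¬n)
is always true.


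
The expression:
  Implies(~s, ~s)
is always true.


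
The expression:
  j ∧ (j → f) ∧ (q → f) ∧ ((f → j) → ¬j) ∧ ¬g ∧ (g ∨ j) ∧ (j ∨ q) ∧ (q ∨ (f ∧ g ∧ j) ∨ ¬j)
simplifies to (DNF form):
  False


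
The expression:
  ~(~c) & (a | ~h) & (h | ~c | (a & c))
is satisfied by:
  {a: True, c: True}


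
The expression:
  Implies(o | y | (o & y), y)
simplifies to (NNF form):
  y | ~o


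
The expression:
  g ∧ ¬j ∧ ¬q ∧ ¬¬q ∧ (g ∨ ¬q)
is never true.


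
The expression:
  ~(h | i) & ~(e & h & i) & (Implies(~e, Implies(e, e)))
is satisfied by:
  {i: False, h: False}


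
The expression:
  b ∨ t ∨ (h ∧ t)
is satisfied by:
  {b: True, t: True}
  {b: True, t: False}
  {t: True, b: False}


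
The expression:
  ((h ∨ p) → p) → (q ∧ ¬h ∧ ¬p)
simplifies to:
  ¬p ∧ (h ∨ q)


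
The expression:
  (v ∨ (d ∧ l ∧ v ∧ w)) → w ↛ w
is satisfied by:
  {v: False}


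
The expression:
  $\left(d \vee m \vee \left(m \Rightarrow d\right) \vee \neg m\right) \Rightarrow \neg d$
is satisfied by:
  {d: False}


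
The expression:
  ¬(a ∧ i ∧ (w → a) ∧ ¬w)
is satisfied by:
  {w: True, a: False, i: False}
  {w: False, a: False, i: False}
  {i: True, w: True, a: False}
  {i: True, w: False, a: False}
  {a: True, w: True, i: False}
  {a: True, w: False, i: False}
  {a: True, i: True, w: True}


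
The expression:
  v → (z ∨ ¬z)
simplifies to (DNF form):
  True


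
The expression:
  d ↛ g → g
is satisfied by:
  {g: True, d: False}
  {d: False, g: False}
  {d: True, g: True}


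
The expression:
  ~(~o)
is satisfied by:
  {o: True}


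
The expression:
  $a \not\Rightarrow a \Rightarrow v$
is always true.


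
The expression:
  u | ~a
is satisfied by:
  {u: True, a: False}
  {a: False, u: False}
  {a: True, u: True}


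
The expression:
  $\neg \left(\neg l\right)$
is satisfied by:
  {l: True}


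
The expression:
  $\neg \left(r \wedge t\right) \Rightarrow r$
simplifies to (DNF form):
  $r$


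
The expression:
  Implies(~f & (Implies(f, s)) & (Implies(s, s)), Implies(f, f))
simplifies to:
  True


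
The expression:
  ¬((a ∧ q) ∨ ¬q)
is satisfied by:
  {q: True, a: False}


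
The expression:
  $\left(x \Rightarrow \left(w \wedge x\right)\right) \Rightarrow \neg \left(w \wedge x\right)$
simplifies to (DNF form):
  $\neg w \vee \neg x$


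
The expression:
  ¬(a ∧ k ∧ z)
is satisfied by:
  {k: False, z: False, a: False}
  {a: True, k: False, z: False}
  {z: True, k: False, a: False}
  {a: True, z: True, k: False}
  {k: True, a: False, z: False}
  {a: True, k: True, z: False}
  {z: True, k: True, a: False}


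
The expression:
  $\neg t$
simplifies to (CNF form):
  $\neg t$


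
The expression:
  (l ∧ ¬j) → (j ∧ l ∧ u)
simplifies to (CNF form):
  j ∨ ¬l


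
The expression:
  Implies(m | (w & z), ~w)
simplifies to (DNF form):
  ~w | (~m & ~z)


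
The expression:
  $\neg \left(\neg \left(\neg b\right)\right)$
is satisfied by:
  {b: False}


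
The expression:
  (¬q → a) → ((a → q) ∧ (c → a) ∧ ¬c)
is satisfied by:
  {c: False, a: False, q: False}
  {q: True, c: False, a: False}
  {q: True, a: True, c: False}
  {c: True, a: False, q: False}


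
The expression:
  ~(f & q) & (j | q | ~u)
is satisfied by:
  {j: True, u: False, q: False, f: False}
  {j: False, u: False, q: False, f: False}
  {f: True, j: True, u: False, q: False}
  {f: True, j: False, u: False, q: False}
  {u: True, j: True, f: False, q: False}
  {f: True, u: True, j: True, q: False}
  {q: True, j: True, u: False, f: False}
  {q: True, j: False, u: False, f: False}
  {q: True, u: True, j: True, f: False}
  {q: True, u: True, j: False, f: False}


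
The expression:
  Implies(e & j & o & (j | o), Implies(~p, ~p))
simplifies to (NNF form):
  True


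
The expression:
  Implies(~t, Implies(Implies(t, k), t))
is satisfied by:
  {t: True}


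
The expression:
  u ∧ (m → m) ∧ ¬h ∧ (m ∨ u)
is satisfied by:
  {u: True, h: False}


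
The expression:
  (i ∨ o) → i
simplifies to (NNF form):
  i ∨ ¬o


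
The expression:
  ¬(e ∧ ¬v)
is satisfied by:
  {v: True, e: False}
  {e: False, v: False}
  {e: True, v: True}


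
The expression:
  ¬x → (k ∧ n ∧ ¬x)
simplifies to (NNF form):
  x ∨ (k ∧ n)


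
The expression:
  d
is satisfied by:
  {d: True}


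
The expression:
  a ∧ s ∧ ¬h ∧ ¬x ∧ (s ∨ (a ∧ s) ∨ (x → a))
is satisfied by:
  {a: True, s: True, x: False, h: False}


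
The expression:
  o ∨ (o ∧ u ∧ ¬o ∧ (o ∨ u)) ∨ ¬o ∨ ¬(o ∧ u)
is always true.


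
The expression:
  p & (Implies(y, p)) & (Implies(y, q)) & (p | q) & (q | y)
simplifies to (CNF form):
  p & q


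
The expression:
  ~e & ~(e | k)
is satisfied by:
  {e: False, k: False}


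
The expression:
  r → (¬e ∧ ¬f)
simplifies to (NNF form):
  (¬e ∧ ¬f) ∨ ¬r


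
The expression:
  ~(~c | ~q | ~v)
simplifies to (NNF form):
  c & q & v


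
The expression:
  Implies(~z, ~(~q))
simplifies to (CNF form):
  q | z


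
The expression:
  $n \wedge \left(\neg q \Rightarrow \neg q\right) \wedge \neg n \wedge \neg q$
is never true.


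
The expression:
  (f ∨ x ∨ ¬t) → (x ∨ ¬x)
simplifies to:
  True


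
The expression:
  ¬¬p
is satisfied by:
  {p: True}


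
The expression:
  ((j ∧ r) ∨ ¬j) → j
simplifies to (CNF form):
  j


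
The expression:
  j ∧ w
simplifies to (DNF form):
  j ∧ w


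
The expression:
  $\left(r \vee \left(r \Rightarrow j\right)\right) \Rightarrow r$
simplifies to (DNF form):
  $r$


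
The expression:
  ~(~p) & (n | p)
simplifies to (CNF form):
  p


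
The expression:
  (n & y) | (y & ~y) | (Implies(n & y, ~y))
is always true.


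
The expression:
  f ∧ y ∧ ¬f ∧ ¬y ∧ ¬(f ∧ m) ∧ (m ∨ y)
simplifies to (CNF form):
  False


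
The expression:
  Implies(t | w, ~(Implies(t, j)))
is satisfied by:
  {t: False, w: False, j: False}
  {j: True, t: False, w: False}
  {t: True, j: False, w: False}
  {w: True, t: True, j: False}


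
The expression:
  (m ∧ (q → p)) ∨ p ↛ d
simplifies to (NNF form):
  (m ∧ p) ∨ (m ∧ ¬q) ∨ (p ∧ ¬d)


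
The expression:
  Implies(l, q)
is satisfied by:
  {q: True, l: False}
  {l: False, q: False}
  {l: True, q: True}


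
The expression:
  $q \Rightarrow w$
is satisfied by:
  {w: True, q: False}
  {q: False, w: False}
  {q: True, w: True}


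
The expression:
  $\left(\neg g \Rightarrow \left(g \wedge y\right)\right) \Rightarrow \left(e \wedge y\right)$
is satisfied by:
  {y: True, e: True, g: False}
  {y: True, e: False, g: False}
  {e: True, y: False, g: False}
  {y: False, e: False, g: False}
  {y: True, g: True, e: True}


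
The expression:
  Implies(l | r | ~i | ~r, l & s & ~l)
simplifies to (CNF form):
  False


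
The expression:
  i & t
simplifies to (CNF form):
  i & t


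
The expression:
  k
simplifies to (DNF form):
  k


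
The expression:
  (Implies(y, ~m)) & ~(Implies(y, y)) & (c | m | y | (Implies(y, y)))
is never true.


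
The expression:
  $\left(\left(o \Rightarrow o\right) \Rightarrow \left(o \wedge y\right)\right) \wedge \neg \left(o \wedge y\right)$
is never true.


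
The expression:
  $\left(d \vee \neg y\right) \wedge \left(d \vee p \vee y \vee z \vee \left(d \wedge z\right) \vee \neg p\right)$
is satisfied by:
  {d: True, y: False}
  {y: False, d: False}
  {y: True, d: True}


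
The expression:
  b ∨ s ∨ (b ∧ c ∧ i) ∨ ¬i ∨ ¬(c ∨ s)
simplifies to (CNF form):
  b ∨ s ∨ ¬c ∨ ¬i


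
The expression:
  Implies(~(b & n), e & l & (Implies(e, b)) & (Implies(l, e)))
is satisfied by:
  {n: True, l: True, b: True, e: True}
  {n: True, l: True, b: True, e: False}
  {n: True, b: True, e: True, l: False}
  {n: True, b: True, e: False, l: False}
  {l: True, b: True, e: True, n: False}


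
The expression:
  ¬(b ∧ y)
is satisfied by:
  {y: False, b: False}
  {b: True, y: False}
  {y: True, b: False}


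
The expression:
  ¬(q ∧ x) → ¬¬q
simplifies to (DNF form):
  q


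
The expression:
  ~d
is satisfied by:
  {d: False}


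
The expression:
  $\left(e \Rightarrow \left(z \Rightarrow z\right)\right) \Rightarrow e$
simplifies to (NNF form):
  $e$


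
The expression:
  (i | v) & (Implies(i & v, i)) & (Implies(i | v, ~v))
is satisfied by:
  {i: True, v: False}


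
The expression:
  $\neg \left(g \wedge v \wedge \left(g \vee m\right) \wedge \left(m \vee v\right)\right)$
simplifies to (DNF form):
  $\neg g \vee \neg v$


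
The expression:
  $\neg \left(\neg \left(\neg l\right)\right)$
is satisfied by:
  {l: False}


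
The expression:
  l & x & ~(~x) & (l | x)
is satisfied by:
  {x: True, l: True}


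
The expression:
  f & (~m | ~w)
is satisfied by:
  {f: True, w: False, m: False}
  {m: True, f: True, w: False}
  {w: True, f: True, m: False}


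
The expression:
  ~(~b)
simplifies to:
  b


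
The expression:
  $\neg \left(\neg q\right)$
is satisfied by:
  {q: True}


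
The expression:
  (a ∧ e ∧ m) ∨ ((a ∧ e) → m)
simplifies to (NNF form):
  m ∨ ¬a ∨ ¬e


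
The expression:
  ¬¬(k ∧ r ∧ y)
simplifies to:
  k ∧ r ∧ y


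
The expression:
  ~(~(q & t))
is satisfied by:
  {t: True, q: True}


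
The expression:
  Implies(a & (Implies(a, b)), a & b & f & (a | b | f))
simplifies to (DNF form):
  f | ~a | ~b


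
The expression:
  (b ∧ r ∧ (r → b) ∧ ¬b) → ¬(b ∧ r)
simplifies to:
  True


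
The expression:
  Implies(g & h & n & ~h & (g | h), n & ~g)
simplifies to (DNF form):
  True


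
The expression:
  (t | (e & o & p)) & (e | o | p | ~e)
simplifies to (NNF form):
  t | (e & o & p)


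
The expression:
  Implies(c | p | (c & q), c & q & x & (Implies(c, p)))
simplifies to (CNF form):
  (c | ~p) & (p | ~c) & (q | ~p) & (x | ~p)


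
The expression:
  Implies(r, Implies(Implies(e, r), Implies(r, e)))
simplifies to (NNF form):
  e | ~r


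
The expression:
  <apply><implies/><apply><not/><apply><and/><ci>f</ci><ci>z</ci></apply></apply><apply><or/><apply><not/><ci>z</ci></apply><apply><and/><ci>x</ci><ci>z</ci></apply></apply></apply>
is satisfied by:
  {x: True, f: True, z: False}
  {x: True, f: False, z: False}
  {f: True, x: False, z: False}
  {x: False, f: False, z: False}
  {x: True, z: True, f: True}
  {x: True, z: True, f: False}
  {z: True, f: True, x: False}


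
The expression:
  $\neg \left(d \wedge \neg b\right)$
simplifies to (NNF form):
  $b \vee \neg d$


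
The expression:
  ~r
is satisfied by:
  {r: False}


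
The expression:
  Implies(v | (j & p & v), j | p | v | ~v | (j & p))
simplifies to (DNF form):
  True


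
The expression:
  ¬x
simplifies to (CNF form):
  ¬x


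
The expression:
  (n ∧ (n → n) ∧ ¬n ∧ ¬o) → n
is always true.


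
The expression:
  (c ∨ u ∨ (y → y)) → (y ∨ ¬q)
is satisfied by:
  {y: True, q: False}
  {q: False, y: False}
  {q: True, y: True}


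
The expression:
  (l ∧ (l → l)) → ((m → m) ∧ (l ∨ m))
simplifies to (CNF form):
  True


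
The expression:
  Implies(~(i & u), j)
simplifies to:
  j | (i & u)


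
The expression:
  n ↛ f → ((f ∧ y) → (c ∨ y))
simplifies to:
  True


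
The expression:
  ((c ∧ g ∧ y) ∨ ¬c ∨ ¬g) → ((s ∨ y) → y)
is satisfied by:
  {y: True, c: True, g: True, s: False}
  {y: True, c: True, g: False, s: False}
  {y: True, g: True, s: False, c: False}
  {y: True, g: False, s: False, c: False}
  {c: True, g: True, s: False, y: False}
  {c: True, g: False, s: False, y: False}
  {g: True, c: False, s: False, y: False}
  {g: False, c: False, s: False, y: False}
  {y: True, c: True, s: True, g: True}
  {y: True, c: True, s: True, g: False}
  {y: True, s: True, g: True, c: False}
  {y: True, s: True, g: False, c: False}
  {c: True, s: True, g: True, y: False}


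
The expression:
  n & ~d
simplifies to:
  n & ~d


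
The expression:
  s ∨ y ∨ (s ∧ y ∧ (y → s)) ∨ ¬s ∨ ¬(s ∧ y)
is always true.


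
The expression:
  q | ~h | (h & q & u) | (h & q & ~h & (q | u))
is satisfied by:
  {q: True, h: False}
  {h: False, q: False}
  {h: True, q: True}


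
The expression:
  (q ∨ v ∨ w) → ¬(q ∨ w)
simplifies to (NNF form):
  ¬q ∧ ¬w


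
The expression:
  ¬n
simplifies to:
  ¬n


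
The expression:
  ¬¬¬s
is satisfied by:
  {s: False}


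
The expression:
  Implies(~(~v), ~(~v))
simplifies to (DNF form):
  True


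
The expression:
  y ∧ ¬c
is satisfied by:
  {y: True, c: False}


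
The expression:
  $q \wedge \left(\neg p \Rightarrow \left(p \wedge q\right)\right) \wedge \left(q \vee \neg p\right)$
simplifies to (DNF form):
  $p \wedge q$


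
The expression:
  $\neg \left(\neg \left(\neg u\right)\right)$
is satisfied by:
  {u: False}


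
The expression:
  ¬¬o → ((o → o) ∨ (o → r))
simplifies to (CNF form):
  True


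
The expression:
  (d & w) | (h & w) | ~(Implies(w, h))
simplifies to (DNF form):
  w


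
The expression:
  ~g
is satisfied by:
  {g: False}


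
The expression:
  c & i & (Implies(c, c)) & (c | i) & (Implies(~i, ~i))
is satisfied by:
  {c: True, i: True}


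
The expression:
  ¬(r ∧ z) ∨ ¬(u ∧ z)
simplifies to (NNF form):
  ¬r ∨ ¬u ∨ ¬z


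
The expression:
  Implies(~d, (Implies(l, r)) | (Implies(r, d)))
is always true.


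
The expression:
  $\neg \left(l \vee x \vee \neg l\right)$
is never true.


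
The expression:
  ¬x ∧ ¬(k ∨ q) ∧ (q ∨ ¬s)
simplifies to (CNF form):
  ¬k ∧ ¬q ∧ ¬s ∧ ¬x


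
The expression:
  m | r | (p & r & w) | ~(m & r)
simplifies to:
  True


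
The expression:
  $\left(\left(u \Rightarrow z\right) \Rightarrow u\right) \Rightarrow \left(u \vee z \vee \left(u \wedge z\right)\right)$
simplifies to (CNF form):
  $\text{True}$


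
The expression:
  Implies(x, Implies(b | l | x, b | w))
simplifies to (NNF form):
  b | w | ~x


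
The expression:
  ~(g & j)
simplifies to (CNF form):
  ~g | ~j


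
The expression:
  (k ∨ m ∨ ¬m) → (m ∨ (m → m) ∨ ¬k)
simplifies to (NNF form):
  True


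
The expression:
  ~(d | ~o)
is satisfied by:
  {o: True, d: False}


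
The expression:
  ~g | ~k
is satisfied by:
  {g: False, k: False}
  {k: True, g: False}
  {g: True, k: False}


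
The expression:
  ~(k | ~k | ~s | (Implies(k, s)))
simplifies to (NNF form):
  False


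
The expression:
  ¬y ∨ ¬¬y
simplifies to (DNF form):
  True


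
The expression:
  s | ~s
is always true.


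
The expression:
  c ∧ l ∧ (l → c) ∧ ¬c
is never true.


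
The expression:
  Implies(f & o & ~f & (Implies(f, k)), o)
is always true.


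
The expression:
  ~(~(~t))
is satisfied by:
  {t: False}


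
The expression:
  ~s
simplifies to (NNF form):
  ~s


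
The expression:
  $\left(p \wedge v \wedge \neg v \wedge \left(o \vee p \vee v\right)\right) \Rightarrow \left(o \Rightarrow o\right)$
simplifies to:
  $\text{True}$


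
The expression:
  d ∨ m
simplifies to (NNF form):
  d ∨ m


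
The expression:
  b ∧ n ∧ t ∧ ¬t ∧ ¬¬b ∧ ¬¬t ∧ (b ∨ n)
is never true.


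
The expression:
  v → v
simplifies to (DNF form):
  True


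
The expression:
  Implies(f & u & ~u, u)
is always true.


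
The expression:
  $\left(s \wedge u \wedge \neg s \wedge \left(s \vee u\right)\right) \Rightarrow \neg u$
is always true.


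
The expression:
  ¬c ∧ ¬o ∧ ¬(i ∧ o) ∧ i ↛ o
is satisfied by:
  {i: True, o: False, c: False}


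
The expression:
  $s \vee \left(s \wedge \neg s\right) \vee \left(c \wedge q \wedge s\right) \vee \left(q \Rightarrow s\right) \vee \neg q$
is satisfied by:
  {s: True, q: False}
  {q: False, s: False}
  {q: True, s: True}


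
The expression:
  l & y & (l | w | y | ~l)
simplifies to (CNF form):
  l & y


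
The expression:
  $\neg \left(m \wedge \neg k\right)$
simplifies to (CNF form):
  $k \vee \neg m$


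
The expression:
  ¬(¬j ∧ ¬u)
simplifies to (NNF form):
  j ∨ u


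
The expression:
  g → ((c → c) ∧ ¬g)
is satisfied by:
  {g: False}


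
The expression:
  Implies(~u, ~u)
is always true.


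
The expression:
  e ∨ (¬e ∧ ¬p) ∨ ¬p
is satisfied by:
  {e: True, p: False}
  {p: False, e: False}
  {p: True, e: True}


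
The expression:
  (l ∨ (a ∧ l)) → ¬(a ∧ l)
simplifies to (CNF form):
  ¬a ∨ ¬l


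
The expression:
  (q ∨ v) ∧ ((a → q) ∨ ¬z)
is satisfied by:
  {q: True, v: True, a: False, z: False}
  {q: True, v: True, z: True, a: False}
  {q: True, v: True, a: True, z: False}
  {q: True, v: True, z: True, a: True}
  {q: True, a: False, z: False, v: False}
  {q: True, z: True, a: False, v: False}
  {q: True, a: True, z: False, v: False}
  {q: True, z: True, a: True, v: False}
  {v: True, a: False, z: False, q: False}
  {z: True, v: True, a: False, q: False}
  {v: True, a: True, z: False, q: False}


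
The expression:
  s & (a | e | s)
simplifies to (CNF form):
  s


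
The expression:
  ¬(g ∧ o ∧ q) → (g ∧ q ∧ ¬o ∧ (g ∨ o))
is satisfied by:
  {g: True, q: True}


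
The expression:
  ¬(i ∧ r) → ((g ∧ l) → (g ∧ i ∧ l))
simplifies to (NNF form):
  i ∨ ¬g ∨ ¬l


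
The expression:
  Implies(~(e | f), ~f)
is always true.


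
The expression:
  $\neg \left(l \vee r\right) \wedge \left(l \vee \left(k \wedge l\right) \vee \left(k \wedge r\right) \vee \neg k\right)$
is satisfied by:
  {r: False, l: False, k: False}


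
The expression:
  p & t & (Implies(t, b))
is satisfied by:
  {t: True, p: True, b: True}


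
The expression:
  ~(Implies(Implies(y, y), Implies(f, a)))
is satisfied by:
  {f: True, a: False}


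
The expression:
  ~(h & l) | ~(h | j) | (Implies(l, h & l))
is always true.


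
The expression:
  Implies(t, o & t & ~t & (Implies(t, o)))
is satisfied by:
  {t: False}


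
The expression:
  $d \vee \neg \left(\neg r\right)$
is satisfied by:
  {r: True, d: True}
  {r: True, d: False}
  {d: True, r: False}


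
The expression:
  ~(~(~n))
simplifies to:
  ~n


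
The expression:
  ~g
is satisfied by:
  {g: False}


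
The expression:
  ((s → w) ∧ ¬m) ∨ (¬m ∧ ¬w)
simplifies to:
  ¬m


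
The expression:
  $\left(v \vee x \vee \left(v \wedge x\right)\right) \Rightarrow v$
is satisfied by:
  {v: True, x: False}
  {x: False, v: False}
  {x: True, v: True}


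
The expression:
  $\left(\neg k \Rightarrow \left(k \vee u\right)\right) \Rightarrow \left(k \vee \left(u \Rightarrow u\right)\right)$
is always true.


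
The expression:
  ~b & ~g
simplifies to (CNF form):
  ~b & ~g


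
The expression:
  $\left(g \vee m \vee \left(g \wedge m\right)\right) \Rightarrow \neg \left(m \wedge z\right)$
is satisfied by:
  {m: False, z: False}
  {z: True, m: False}
  {m: True, z: False}


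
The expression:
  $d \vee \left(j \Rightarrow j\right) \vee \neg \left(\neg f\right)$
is always true.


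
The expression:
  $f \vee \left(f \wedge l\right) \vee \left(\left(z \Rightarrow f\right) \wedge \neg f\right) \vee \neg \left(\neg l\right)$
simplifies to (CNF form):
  $f \vee l \vee \neg z$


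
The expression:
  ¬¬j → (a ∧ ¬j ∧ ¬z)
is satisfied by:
  {j: False}


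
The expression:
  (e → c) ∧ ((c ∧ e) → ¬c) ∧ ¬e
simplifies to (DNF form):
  ¬e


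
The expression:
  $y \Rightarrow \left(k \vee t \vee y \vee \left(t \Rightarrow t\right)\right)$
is always true.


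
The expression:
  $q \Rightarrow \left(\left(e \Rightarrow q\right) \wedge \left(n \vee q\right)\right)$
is always true.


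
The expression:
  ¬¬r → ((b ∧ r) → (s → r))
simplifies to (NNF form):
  True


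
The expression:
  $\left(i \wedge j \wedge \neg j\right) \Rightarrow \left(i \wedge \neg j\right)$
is always true.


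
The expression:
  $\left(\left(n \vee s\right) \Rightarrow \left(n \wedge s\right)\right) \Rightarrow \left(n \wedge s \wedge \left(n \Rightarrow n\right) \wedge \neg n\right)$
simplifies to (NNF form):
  $\left(n \wedge \neg s\right) \vee \left(s \wedge \neg n\right)$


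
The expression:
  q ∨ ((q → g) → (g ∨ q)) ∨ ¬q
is always true.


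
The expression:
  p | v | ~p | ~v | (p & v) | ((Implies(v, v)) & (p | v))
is always true.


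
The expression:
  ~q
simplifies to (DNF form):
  ~q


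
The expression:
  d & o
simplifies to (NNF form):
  d & o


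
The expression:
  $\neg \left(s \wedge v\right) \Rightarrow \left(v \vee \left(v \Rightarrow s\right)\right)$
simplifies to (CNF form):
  $\text{True}$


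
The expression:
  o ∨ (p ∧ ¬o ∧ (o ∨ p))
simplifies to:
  o ∨ p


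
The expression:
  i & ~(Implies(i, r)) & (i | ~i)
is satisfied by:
  {i: True, r: False}


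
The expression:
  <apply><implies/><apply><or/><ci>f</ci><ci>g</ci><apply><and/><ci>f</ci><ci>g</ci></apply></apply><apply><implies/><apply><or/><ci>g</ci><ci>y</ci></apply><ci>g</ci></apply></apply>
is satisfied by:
  {g: True, y: False, f: False}
  {g: False, y: False, f: False}
  {f: True, g: True, y: False}
  {f: True, g: False, y: False}
  {y: True, g: True, f: False}
  {y: True, g: False, f: False}
  {y: True, f: True, g: True}


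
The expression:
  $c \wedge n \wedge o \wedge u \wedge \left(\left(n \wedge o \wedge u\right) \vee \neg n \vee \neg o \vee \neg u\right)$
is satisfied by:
  {c: True, u: True, o: True, n: True}


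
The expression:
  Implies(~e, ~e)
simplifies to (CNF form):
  True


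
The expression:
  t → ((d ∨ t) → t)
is always true.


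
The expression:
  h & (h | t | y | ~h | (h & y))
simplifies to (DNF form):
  h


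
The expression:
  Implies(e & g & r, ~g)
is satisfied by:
  {g: False, e: False, r: False}
  {r: True, g: False, e: False}
  {e: True, g: False, r: False}
  {r: True, e: True, g: False}
  {g: True, r: False, e: False}
  {r: True, g: True, e: False}
  {e: True, g: True, r: False}


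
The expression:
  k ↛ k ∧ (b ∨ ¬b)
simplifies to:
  False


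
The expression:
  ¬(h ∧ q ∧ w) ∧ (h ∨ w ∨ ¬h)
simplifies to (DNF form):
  ¬h ∨ ¬q ∨ ¬w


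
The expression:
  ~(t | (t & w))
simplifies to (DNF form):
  ~t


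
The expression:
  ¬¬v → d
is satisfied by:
  {d: True, v: False}
  {v: False, d: False}
  {v: True, d: True}


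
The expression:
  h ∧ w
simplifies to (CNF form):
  h ∧ w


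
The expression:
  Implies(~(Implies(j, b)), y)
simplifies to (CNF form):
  b | y | ~j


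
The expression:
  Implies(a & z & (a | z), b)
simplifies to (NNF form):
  b | ~a | ~z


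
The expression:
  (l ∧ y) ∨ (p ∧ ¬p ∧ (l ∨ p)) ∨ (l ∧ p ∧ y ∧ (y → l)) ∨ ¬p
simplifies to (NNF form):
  (l ∧ y) ∨ ¬p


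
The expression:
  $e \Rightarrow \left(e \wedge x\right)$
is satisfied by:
  {x: True, e: False}
  {e: False, x: False}
  {e: True, x: True}


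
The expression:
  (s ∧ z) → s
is always true.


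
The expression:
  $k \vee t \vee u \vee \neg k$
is always true.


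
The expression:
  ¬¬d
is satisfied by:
  {d: True}


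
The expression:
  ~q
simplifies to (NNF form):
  ~q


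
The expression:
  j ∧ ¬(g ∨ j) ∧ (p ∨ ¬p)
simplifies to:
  False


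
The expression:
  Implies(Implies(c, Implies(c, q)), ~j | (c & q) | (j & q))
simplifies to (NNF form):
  c | q | ~j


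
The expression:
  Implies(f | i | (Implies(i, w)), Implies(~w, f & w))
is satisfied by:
  {w: True}


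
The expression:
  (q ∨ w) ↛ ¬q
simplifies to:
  q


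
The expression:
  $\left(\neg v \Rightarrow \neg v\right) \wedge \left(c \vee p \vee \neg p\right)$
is always true.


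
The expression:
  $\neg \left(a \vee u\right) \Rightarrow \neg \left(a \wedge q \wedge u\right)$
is always true.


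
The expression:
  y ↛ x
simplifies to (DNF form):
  y ∧ ¬x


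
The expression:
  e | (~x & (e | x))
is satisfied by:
  {e: True}


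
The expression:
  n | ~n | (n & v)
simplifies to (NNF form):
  True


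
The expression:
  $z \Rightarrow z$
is always true.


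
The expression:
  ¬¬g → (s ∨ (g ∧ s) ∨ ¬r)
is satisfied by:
  {s: True, g: False, r: False}
  {g: False, r: False, s: False}
  {r: True, s: True, g: False}
  {r: True, g: False, s: False}
  {s: True, g: True, r: False}
  {g: True, s: False, r: False}
  {r: True, g: True, s: True}


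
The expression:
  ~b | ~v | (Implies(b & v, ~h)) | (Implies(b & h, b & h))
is always true.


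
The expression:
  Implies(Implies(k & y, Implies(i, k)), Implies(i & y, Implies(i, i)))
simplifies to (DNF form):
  True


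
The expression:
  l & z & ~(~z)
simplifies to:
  l & z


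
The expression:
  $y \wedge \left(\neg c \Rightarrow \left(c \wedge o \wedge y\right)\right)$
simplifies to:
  $c \wedge y$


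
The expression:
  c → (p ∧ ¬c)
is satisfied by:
  {c: False}


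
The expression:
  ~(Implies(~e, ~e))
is never true.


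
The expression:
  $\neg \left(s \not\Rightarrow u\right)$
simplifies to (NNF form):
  $u \vee \neg s$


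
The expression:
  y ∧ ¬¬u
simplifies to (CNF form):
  u ∧ y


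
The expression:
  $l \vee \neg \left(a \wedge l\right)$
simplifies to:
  $\text{True}$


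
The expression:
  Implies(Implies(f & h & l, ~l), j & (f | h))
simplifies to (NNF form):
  (f | h) & (f | j) & (h | j) & (j | l)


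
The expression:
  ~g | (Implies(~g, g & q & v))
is always true.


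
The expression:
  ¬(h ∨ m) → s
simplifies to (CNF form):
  h ∨ m ∨ s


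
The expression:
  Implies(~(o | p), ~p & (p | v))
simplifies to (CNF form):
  o | p | v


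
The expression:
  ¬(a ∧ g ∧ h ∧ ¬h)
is always true.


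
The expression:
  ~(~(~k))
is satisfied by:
  {k: False}


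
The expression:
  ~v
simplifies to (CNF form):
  ~v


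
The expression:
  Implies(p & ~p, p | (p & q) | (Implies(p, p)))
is always true.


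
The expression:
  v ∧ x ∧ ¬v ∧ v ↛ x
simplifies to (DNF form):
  False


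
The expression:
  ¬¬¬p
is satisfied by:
  {p: False}


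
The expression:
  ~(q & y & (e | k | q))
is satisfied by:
  {q: False, y: False}
  {y: True, q: False}
  {q: True, y: False}


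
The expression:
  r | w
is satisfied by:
  {r: True, w: True}
  {r: True, w: False}
  {w: True, r: False}


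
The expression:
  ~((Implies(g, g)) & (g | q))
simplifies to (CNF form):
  ~g & ~q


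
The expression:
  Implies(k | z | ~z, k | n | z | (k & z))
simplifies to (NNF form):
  k | n | z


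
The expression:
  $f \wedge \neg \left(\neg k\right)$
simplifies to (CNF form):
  $f \wedge k$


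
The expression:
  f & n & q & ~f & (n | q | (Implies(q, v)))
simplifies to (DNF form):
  False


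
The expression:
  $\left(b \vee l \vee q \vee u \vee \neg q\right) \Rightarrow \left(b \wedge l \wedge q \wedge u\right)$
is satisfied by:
  {u: True, b: True, q: True, l: True}


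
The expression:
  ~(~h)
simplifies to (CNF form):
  h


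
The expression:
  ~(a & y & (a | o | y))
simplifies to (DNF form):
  ~a | ~y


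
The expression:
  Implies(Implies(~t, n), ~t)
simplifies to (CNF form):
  ~t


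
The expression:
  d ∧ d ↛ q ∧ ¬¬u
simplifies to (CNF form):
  d ∧ u ∧ ¬q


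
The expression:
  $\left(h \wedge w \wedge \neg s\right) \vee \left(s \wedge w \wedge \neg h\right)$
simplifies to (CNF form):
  $w \wedge \left(h \vee s\right) \wedge \left(\neg h \vee \neg s\right)$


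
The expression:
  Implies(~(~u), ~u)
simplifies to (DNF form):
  ~u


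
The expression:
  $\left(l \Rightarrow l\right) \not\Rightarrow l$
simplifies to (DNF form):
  $\neg l$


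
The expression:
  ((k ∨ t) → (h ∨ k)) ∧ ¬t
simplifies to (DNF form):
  ¬t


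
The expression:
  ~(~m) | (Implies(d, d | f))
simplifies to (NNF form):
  True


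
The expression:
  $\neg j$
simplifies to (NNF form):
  $\neg j$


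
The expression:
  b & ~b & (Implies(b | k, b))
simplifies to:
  False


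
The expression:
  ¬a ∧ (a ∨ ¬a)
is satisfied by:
  {a: False}


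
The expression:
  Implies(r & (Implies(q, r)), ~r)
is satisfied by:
  {r: False}


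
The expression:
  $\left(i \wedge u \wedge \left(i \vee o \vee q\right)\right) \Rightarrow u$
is always true.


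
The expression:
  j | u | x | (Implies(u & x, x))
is always true.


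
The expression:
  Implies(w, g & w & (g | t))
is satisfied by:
  {g: True, w: False}
  {w: False, g: False}
  {w: True, g: True}


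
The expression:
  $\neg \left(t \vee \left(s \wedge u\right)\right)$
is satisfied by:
  {s: False, t: False, u: False}
  {u: True, s: False, t: False}
  {s: True, u: False, t: False}


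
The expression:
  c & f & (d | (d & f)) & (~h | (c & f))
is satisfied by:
  {c: True, d: True, f: True}


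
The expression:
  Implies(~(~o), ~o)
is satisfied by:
  {o: False}


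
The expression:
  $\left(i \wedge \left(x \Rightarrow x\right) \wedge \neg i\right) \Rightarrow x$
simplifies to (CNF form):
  $\text{True}$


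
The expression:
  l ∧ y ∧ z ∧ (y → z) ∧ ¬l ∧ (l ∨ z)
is never true.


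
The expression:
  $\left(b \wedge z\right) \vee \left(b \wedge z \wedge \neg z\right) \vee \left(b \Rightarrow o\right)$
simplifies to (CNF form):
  $o \vee z \vee \neg b$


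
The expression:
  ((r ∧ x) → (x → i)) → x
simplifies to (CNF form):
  x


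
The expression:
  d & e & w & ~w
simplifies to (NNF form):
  False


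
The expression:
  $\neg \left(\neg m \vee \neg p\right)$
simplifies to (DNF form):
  $m \wedge p$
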